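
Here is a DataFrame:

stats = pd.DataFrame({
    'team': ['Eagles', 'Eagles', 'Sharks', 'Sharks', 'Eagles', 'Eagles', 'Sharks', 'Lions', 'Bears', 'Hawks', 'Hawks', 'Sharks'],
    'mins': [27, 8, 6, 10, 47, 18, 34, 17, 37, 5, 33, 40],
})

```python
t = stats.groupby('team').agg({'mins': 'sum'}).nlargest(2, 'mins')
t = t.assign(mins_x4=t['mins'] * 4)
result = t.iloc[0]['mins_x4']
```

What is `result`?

group by team, sum of mins:
        mins
team        
Bears     37
Eagles   100
Hawks     38
Lions     17
Sharks    90
take 2 rows with largest mins:
        mins
team        
Eagles   100
Sharks    90
add column mins_x4 = t['mins'] * 4:
        mins  mins_x4
team                 
Eagles   100      400
Sharks    90      360

400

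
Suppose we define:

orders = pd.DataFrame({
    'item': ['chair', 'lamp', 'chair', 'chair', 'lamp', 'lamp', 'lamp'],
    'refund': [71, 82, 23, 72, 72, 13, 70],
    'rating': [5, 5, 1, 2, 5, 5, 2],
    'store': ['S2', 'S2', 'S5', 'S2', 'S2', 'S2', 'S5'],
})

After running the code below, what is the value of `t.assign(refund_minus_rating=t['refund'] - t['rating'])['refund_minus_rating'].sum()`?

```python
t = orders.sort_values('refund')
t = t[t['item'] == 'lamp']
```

220

sort by refund:
    item  refund  rating store
5   lamp      13       5    S2
2  chair      23       1    S5
6   lamp      70       2    S5
0  chair      71       5    S2
3  chair      72       2    S2
4   lamp      72       5    S2
1   lamp      82       5    S2
filter rows where item == 'lamp':
   item  refund  rating store
5  lamp      13       5    S2
6  lamp      70       2    S5
4  lamp      72       5    S2
1  lamp      82       5    S2
add column refund_minus_rating = t['refund'] - t['rating']:
   item  refund  rating store  refund_minus_rating
5  lamp      13       5    S2                    8
6  lamp      70       2    S5                   68
4  lamp      72       5    S2                   67
1  lamp      82       5    S2                   77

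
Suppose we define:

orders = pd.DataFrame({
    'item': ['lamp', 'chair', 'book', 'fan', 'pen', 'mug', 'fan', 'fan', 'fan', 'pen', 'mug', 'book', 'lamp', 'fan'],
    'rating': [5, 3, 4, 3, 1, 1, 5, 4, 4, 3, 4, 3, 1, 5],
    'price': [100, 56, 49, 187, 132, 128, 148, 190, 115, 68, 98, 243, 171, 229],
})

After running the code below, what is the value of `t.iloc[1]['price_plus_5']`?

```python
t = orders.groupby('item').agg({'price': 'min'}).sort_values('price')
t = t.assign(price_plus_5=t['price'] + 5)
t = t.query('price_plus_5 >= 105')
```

120

group by item, min of price:
       price
item        
book      49
chair     56
fan      115
lamp     100
mug       98
pen       68
sort by price:
       price
item        
book      49
chair     56
pen       68
mug       98
lamp     100
fan      115
add column price_plus_5 = t['price'] + 5:
       price  price_plus_5
item                      
book      49            54
chair     56            61
pen       68            73
mug       98           103
lamp     100           105
fan      115           120
filter rows where price_plus_5 >= 105:
      price  price_plus_5
item                     
lamp    100           105
fan     115           120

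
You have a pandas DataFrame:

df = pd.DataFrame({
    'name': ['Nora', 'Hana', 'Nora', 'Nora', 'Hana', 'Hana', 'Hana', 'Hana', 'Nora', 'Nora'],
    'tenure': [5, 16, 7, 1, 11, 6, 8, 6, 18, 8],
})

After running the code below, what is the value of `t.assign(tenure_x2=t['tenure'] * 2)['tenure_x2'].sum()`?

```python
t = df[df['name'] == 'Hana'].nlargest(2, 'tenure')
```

filter rows where name == 'Hana':
   name  tenure
1  Hana      16
4  Hana      11
5  Hana       6
6  Hana       8
7  Hana       6
take 2 rows with largest tenure:
   name  tenure
1  Hana      16
4  Hana      11
add column tenure_x2 = t['tenure'] * 2:
   name  tenure  tenure_x2
1  Hana      16         32
4  Hana      11         22
sum of column 'tenure_x2' → 54

54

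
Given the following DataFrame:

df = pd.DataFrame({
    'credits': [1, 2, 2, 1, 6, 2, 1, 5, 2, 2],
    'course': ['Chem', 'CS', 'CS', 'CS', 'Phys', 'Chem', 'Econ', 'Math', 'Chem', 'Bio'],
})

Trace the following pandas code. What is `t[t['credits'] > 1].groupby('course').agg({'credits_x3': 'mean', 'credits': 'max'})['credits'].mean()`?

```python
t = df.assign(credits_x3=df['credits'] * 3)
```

add column credits_x3 = df['credits'] * 3:
   credits course  credits_x3
0        1   Chem           3
1        2     CS           6
2        2     CS           6
3        1     CS           3
4        6   Phys          18
5        2   Chem           6
6        1   Econ           3
7        5   Math          15
8        2   Chem           6
9        2    Bio           6
filter rows where credits > 1:
   credits course  credits_x3
1        2     CS           6
2        2     CS           6
4        6   Phys          18
5        2   Chem           6
7        5   Math          15
8        2   Chem           6
9        2    Bio           6
group by course: mean(credits_x3), max(credits):
        credits_x3  credits
course                     
Bio            6.0        2
CS             6.0        2
Chem           6.0        2
Math          15.0        5
Phys          18.0        6

3.4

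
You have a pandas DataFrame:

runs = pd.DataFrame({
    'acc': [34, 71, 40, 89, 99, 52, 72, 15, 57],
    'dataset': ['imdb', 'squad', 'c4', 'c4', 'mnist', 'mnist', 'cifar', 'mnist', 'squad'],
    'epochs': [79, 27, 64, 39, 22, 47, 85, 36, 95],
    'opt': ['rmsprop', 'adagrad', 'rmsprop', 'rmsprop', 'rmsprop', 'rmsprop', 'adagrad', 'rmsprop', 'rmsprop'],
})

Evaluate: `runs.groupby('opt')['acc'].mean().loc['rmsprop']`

55.1428571429

group by opt, mean of acc:
opt
adagrad    71.500000
rmsprop    55.142857
Name: acc, dtype: float64
value at index 'rmsprop' → 55.1428571429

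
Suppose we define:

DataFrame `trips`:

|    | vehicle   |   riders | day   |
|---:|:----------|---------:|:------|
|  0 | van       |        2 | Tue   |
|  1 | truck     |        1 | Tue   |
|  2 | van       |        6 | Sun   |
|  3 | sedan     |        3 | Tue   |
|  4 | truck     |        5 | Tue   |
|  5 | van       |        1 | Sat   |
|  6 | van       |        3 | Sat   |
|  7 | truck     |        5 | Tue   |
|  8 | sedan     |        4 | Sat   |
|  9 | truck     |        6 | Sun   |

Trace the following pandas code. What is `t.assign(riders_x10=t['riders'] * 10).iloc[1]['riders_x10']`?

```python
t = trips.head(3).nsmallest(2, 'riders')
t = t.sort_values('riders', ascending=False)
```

10

take first 3 rows:
  vehicle  riders  day
0     van       2  Tue
1   truck       1  Tue
2     van       6  Sun
take 2 rows with smallest riders:
  vehicle  riders  day
1   truck       1  Tue
0     van       2  Tue
sort by riders descending:
  vehicle  riders  day
0     van       2  Tue
1   truck       1  Tue
add column riders_x10 = t['riders'] * 10:
  vehicle  riders  day  riders_x10
0     van       2  Tue          20
1   truck       1  Tue          10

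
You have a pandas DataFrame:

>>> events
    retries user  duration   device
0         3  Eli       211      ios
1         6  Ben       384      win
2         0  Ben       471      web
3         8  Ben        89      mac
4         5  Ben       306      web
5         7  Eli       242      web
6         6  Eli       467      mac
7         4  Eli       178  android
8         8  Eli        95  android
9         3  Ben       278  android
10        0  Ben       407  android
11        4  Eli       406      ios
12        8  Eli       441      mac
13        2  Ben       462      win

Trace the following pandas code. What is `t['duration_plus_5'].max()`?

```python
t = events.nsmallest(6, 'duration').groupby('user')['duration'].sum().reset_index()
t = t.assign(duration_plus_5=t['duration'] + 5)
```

take 6 rows with smallest duration:
   retries user  duration   device
3        8  Ben        89      mac
8        8  Eli        95  android
7        4  Eli       178  android
0        3  Eli       211      ios
5        7  Eli       242      web
9        3  Ben       278  android
group by user, sum of duration:
user
Ben    367
Eli    726
Name: duration, dtype: int64
reset_index():
  user  duration
0  Ben       367
1  Eli       726
add column duration_plus_5 = t['duration'] + 5:
  user  duration  duration_plus_5
0  Ben       367              372
1  Eli       726              731
Reading off the max of column 'duration_plus_5', we get 731.

731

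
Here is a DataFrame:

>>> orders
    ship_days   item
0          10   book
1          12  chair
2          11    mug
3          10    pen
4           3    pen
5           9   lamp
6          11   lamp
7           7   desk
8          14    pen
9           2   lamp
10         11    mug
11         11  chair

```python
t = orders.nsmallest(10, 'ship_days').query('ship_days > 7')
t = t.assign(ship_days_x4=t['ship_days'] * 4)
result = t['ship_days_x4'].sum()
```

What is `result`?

take 10 rows with smallest ship_days:
    ship_days   item
9           2   lamp
4           3    pen
7           7   desk
5           9   lamp
0          10   book
3          10    pen
2          11    mug
6          11   lamp
10         11    mug
11         11  chair
filter rows where ship_days > 7:
    ship_days   item
5           9   lamp
0          10   book
3          10    pen
2          11    mug
6          11   lamp
10         11    mug
11         11  chair
add column ship_days_x4 = t['ship_days'] * 4:
    ship_days   item  ship_days_x4
5           9   lamp            36
0          10   book            40
3          10    pen            40
2          11    mug            44
6          11   lamp            44
10         11    mug            44
11         11  chair            44
Hence 292.

292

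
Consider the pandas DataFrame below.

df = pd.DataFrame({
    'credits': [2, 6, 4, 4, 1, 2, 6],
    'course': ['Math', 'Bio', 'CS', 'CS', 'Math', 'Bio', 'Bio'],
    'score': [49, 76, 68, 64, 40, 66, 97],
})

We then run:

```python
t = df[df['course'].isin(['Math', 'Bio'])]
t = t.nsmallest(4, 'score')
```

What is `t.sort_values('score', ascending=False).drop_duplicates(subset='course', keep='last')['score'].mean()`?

53.0

filter rows where course in ['Math', 'Bio']:
   credits course  score
0        2   Math     49
1        6    Bio     76
4        1   Math     40
5        2    Bio     66
6        6    Bio     97
take 4 rows with smallest score:
   credits course  score
4        1   Math     40
0        2   Math     49
5        2    Bio     66
1        6    Bio     76
sort by score descending:
   credits course  score
1        6    Bio     76
5        2    Bio     66
0        2   Math     49
4        1   Math     40
drop duplicate course (keep=last):
   credits course  score
5        2    Bio     66
4        1   Math     40
Finally, mean of column 'score' = 53.0.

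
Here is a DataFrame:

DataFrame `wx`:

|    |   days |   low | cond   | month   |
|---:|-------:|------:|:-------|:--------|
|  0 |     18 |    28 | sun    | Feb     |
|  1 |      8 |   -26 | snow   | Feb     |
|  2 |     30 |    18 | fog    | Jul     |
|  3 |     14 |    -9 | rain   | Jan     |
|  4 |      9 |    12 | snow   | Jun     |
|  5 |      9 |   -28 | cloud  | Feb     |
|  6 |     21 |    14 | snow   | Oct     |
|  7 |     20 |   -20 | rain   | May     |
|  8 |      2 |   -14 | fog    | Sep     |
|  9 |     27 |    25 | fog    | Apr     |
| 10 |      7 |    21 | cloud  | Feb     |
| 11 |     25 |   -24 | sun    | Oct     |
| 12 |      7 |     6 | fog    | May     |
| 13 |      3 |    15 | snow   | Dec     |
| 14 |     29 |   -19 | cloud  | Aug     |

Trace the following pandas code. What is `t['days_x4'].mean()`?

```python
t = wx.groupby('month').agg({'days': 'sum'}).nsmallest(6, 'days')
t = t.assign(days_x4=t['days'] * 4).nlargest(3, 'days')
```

90.6666666667

group by month, sum of days:
       days
month      
Apr      27
Aug      29
Dec       3
Feb      42
Jan      14
Jul      30
Jun       9
May      27
Oct      46
Sep       2
take 6 rows with smallest days:
       days
month      
Sep       2
Dec       3
Jun       9
Jan      14
Apr      27
May      27
add column days_x4 = t['days'] * 4:
       days  days_x4
month               
Sep       2        8
Dec       3       12
Jun       9       36
Jan      14       56
Apr      27      108
May      27      108
take 3 rows with largest days:
       days  days_x4
month               
Apr      27      108
May      27      108
Jan      14       56
Hence 90.6666666667.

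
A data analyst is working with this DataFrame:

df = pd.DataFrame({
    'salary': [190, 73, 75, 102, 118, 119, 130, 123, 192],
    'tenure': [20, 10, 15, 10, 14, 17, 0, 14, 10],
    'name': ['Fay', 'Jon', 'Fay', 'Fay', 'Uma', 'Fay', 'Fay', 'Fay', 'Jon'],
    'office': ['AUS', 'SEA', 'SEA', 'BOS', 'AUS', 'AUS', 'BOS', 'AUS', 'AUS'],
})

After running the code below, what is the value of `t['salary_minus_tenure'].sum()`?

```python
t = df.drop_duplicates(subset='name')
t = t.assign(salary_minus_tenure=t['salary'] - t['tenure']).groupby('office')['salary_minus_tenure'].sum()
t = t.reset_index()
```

337

drop duplicate name (keep=first):
   salary  tenure name office
0     190      20  Fay    AUS
1      73      10  Jon    SEA
4     118      14  Uma    AUS
add column salary_minus_tenure = t['salary'] - t['tenure']:
   salary  tenure name office  salary_minus_tenure
0     190      20  Fay    AUS                  170
1      73      10  Jon    SEA                   63
4     118      14  Uma    AUS                  104
group by office, sum of salary_minus_tenure:
office
AUS    274
SEA     63
Name: salary_minus_tenure, dtype: int64
reset_index():
  office  salary_minus_tenure
0    AUS                  274
1    SEA                   63
Reading off the sum of column 'salary_minus_tenure', we get 337.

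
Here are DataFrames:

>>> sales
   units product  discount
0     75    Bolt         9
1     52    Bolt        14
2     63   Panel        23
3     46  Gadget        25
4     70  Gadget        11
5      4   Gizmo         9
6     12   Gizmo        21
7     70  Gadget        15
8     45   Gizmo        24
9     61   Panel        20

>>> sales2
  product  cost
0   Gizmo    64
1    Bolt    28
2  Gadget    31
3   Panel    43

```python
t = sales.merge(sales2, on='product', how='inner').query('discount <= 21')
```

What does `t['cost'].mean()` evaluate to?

merge on 'product' (how='inner') → 10 rows:
   units product  discount  cost
0     75    Bolt         9    28
1     52    Bolt        14    28
2     63   Panel        23    43
3     46  Gadget        25    31
4     70  Gadget        11    31
5      4   Gizmo         9    64
6     12   Gizmo        21    64
7     70  Gadget        15    31
8     45   Gizmo        24    64
9     61   Panel        20    43
filter rows where discount <= 21:
   units product  discount  cost
0     75    Bolt         9    28
1     52    Bolt        14    28
4     70  Gadget        11    31
5      4   Gizmo         9    64
6     12   Gizmo        21    64
7     70  Gadget        15    31
9     61   Panel        20    43

41.2857142857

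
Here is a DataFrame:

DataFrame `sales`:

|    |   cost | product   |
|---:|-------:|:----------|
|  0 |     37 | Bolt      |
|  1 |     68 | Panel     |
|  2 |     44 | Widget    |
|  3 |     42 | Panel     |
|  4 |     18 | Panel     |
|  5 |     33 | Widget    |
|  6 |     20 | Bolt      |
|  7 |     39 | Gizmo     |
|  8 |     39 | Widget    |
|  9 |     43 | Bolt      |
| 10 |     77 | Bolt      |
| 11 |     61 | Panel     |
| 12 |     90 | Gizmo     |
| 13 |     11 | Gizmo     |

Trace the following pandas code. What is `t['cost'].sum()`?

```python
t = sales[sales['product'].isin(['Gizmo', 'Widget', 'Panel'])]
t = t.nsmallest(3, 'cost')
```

62

filter rows where product in ['Gizmo', 'Widget', 'Panel']:
    cost product
1     68   Panel
2     44  Widget
3     42   Panel
4     18   Panel
5     33  Widget
7     39   Gizmo
8     39  Widget
11    61   Panel
12    90   Gizmo
13    11   Gizmo
take 3 rows with smallest cost:
    cost product
13    11   Gizmo
4     18   Panel
5     33  Widget
Reading off the sum of column 'cost', we get 62.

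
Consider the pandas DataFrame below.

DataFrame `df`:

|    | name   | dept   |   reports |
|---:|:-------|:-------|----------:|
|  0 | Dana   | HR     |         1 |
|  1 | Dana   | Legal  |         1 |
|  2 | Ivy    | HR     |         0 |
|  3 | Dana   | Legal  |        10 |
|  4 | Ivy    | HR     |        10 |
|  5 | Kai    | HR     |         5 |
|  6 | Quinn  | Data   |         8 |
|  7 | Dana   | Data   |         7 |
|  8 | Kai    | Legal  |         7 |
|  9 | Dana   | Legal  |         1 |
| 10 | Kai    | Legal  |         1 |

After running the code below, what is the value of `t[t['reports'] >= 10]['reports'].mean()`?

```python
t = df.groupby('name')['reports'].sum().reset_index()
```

14.3333333333

group by name, sum of reports:
name
Dana     20
Ivy      10
Kai      13
Quinn     8
Name: reports, dtype: int64
reset_index():
    name  reports
0   Dana       20
1    Ivy       10
2    Kai       13
3  Quinn        8
filter rows where reports >= 10:
   name  reports
0  Dana       20
1   Ivy       10
2   Kai       13
The mean of column 'reports' is 14.3333333333.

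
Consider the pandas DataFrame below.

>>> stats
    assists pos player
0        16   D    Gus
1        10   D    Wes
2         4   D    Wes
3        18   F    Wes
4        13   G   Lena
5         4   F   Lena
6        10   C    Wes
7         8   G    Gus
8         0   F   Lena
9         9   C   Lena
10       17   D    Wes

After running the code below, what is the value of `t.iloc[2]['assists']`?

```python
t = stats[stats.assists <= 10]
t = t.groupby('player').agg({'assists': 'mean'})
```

filter rows where assists <= 10:
   assists pos player
1       10   D    Wes
2        4   D    Wes
5        4   F   Lena
6       10   C    Wes
7        8   G    Gus
8        0   F   Lena
9        9   C   Lena
group by player, mean of assists:
         assists
player          
Gus     8.000000
Lena    4.333333
Wes     8.000000
So iloc[2]['assists'] = 8.0.

8.0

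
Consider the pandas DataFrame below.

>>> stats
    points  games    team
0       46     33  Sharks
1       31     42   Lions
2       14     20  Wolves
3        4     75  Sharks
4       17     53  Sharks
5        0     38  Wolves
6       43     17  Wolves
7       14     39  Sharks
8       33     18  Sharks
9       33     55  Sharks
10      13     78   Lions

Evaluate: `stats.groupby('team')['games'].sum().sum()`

group by team, sum of games:
team
Lions     120
Sharks    273
Wolves     75
Name: games, dtype: int64
sum of the resulting series → 468

468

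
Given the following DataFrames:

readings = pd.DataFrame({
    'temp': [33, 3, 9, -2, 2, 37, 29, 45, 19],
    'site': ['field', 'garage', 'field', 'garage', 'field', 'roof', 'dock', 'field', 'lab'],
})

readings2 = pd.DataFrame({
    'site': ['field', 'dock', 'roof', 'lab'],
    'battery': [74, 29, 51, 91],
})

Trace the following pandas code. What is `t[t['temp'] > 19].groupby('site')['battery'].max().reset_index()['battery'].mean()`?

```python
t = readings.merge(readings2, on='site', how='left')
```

51.3333333333

merge on 'site' (how='left') → 9 rows:
   temp    site  battery
0    33   field     74.0
1     3  garage      NaN
2     9   field     74.0
3    -2  garage      NaN
4     2   field     74.0
5    37    roof     51.0
6    29    dock     29.0
7    45   field     74.0
8    19     lab     91.0
filter rows where temp > 19:
   temp   site  battery
0    33  field     74.0
5    37   roof     51.0
6    29   dock     29.0
7    45  field     74.0
group by site, max of battery:
site
dock     29.0
field    74.0
roof     51.0
Name: battery, dtype: float64
reset_index():
    site  battery
0   dock     29.0
1  field     74.0
2   roof     51.0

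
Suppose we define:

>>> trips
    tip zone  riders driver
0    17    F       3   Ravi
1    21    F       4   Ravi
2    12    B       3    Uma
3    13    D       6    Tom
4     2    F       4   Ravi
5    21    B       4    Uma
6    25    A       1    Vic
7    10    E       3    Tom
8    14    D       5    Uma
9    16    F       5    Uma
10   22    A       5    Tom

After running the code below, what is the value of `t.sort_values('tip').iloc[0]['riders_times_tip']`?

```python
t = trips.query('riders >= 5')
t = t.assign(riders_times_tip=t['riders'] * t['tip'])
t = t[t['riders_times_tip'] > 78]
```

80

filter rows where riders >= 5:
    tip zone  riders driver
3    13    D       6    Tom
8    14    D       5    Uma
9    16    F       5    Uma
10   22    A       5    Tom
add column riders_times_tip = t['riders'] * t['tip']:
    tip zone  riders driver  riders_times_tip
3    13    D       6    Tom                78
8    14    D       5    Uma                70
9    16    F       5    Uma                80
10   22    A       5    Tom               110
filter rows where riders_times_tip > 78:
    tip zone  riders driver  riders_times_tip
9    16    F       5    Uma                80
10   22    A       5    Tom               110
sort by tip:
    tip zone  riders driver  riders_times_tip
9    16    F       5    Uma                80
10   22    A       5    Tom               110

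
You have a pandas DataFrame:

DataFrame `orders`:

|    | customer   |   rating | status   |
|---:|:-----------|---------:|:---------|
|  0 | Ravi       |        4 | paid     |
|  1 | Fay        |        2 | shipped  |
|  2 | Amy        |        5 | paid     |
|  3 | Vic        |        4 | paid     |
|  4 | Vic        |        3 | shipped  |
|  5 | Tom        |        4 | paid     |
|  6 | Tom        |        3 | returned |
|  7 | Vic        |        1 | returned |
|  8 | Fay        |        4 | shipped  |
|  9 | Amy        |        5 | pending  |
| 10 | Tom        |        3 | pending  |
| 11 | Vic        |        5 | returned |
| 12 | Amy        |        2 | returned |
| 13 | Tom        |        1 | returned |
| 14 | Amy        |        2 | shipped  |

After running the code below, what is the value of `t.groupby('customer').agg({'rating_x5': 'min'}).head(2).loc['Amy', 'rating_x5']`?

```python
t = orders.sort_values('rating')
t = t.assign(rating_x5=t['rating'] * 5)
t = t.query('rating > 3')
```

25

sort by rating:
   customer  rating    status
7       Vic       1  returned
13      Tom       1  returned
1       Fay       2   shipped
12      Amy       2  returned
14      Amy       2   shipped
4       Vic       3   shipped
6       Tom       3  returned
10      Tom       3   pending
0      Ravi       4      paid
3       Vic       4      paid
5       Tom       4      paid
8       Fay       4   shipped
2       Amy       5      paid
9       Amy       5   pending
11      Vic       5  returned
add column rating_x5 = t['rating'] * 5:
   customer  rating    status  rating_x5
7       Vic       1  returned          5
13      Tom       1  returned          5
1       Fay       2   shipped         10
12      Amy       2  returned         10
14      Amy       2   shipped         10
4       Vic       3   shipped         15
6       Tom       3  returned         15
10      Tom       3   pending         15
0      Ravi       4      paid         20
3       Vic       4      paid         20
5       Tom       4      paid         20
8       Fay       4   shipped         20
2       Amy       5      paid         25
9       Amy       5   pending         25
11      Vic       5  returned         25
filter rows where rating > 3:
   customer  rating    status  rating_x5
0      Ravi       4      paid         20
3       Vic       4      paid         20
5       Tom       4      paid         20
8       Fay       4   shipped         20
2       Amy       5      paid         25
9       Amy       5   pending         25
11      Vic       5  returned         25
group by customer, min of rating_x5:
          rating_x5
customer           
Amy              25
Fay              20
Ravi             20
Tom              20
Vic              20
take first 2 rows:
          rating_x5
customer           
Amy              25
Fay              20
Finally, value at row 'Amy', column 'rating_x5' = 25.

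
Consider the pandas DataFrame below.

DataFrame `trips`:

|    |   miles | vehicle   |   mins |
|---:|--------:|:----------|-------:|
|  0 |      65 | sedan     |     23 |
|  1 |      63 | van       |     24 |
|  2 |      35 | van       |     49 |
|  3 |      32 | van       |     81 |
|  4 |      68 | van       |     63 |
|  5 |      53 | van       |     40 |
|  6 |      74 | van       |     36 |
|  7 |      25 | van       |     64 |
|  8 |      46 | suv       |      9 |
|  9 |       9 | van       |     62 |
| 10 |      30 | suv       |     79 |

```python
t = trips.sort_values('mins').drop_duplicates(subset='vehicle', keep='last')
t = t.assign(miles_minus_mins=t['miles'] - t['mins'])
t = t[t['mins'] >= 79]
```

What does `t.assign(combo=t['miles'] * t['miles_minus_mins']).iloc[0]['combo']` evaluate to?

sort by mins:
    miles vehicle  mins
8      46     suv     9
0      65   sedan    23
1      63     van    24
6      74     van    36
5      53     van    40
2      35     van    49
9       9     van    62
4      68     van    63
7      25     van    64
10     30     suv    79
3      32     van    81
drop duplicate vehicle (keep=last):
    miles vehicle  mins
0      65   sedan    23
10     30     suv    79
3      32     van    81
add column miles_minus_mins = t['miles'] - t['mins']:
    miles vehicle  mins  miles_minus_mins
0      65   sedan    23                42
10     30     suv    79               -49
3      32     van    81               -49
filter rows where mins >= 79:
    miles vehicle  mins  miles_minus_mins
10     30     suv    79               -49
3      32     van    81               -49
add column combo = t['miles'] * t['miles_minus_mins']:
    miles vehicle  mins  miles_minus_mins  combo
10     30     suv    79               -49  -1470
3      32     van    81               -49  -1568

-1470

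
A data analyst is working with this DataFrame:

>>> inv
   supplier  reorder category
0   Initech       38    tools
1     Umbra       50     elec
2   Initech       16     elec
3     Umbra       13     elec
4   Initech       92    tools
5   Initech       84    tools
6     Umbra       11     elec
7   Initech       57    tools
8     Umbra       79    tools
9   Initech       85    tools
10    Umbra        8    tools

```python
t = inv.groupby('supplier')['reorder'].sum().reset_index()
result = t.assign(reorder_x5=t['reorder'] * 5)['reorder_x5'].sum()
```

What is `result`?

2665

group by supplier, sum of reorder:
supplier
Initech    372
Umbra      161
Name: reorder, dtype: int64
reset_index():
  supplier  reorder
0  Initech      372
1    Umbra      161
add column reorder_x5 = t['reorder'] * 5:
  supplier  reorder  reorder_x5
0  Initech      372        1860
1    Umbra      161         805
Finally, sum of column 'reorder_x5' = 2665.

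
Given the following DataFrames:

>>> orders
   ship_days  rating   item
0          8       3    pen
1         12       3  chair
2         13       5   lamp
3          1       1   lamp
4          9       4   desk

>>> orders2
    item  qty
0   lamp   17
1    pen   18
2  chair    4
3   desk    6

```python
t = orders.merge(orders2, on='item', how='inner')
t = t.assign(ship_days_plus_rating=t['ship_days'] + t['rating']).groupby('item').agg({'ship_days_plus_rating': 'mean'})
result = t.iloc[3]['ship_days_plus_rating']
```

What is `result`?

merge on 'item' (how='inner') → 5 rows:
   ship_days  rating   item  qty
0          8       3    pen   18
1         12       3  chair    4
2         13       5   lamp   17
3          1       1   lamp   17
4          9       4   desk    6
add column ship_days_plus_rating = t['ship_days'] + t['rating']:
   ship_days  rating   item  qty  ship_days_plus_rating
0          8       3    pen   18                     11
1         12       3  chair    4                     15
2         13       5   lamp   17                     18
3          1       1   lamp   17                      2
4          9       4   desk    6                     13
group by item, mean of ship_days_plus_rating:
       ship_days_plus_rating
item                        
chair                   15.0
desk                    13.0
lamp                    10.0
pen                     11.0
So iloc[3]['ship_days_plus_rating'] = 11.0.

11.0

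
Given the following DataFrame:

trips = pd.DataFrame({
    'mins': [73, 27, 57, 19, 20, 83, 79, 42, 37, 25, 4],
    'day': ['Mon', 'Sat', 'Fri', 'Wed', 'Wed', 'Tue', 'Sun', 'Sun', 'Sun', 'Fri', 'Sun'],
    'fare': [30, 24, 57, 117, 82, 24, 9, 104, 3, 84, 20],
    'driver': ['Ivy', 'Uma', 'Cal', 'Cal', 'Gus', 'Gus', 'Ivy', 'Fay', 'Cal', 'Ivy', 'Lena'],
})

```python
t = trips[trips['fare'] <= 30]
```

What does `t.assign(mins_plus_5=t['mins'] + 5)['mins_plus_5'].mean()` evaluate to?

55.5

filter rows where fare <= 30:
    mins  day  fare driver
0     73  Mon    30    Ivy
1     27  Sat    24    Uma
5     83  Tue    24    Gus
6     79  Sun     9    Ivy
8     37  Sun     3    Cal
10     4  Sun    20   Lena
add column mins_plus_5 = t['mins'] + 5:
    mins  day  fare driver  mins_plus_5
0     73  Mon    30    Ivy           78
1     27  Sat    24    Uma           32
5     83  Tue    24    Gus           88
6     79  Sun     9    Ivy           84
8     37  Sun     3    Cal           42
10     4  Sun    20   Lena            9
So mean() = 55.5.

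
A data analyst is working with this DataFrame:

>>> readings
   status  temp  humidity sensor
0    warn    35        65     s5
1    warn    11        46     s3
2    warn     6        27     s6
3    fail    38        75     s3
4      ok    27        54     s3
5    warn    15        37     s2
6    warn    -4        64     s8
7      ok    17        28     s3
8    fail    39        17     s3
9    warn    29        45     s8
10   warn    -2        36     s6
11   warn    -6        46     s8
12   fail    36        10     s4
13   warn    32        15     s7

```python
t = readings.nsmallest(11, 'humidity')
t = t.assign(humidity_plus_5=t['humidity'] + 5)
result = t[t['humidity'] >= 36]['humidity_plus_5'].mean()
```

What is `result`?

take 11 rows with smallest humidity:
   status  temp  humidity sensor
12   fail    36        10     s4
13   warn    32        15     s7
8    fail    39        17     s3
2    warn     6        27     s6
7      ok    17        28     s3
10   warn    -2        36     s6
5    warn    15        37     s2
9    warn    29        45     s8
1    warn    11        46     s3
11   warn    -6        46     s8
4      ok    27        54     s3
add column humidity_plus_5 = t['humidity'] + 5:
   status  temp  humidity sensor  humidity_plus_5
12   fail    36        10     s4               15
13   warn    32        15     s7               20
8    fail    39        17     s3               22
2    warn     6        27     s6               32
7      ok    17        28     s3               33
10   warn    -2        36     s6               41
5    warn    15        37     s2               42
9    warn    29        45     s8               50
1    warn    11        46     s3               51
11   warn    -6        46     s8               51
4      ok    27        54     s3               59
filter rows where humidity >= 36:
   status  temp  humidity sensor  humidity_plus_5
10   warn    -2        36     s6               41
5    warn    15        37     s2               42
9    warn    29        45     s8               50
1    warn    11        46     s3               51
11   warn    -6        46     s8               51
4      ok    27        54     s3               59

49.0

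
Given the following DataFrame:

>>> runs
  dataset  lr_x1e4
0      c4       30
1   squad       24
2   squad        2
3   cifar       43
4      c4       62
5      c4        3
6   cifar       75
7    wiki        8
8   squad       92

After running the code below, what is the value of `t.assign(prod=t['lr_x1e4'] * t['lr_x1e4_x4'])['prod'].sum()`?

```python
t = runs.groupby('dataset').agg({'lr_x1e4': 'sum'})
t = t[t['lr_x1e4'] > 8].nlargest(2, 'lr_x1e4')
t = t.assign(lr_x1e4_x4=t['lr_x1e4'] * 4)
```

111392

group by dataset, sum of lr_x1e4:
         lr_x1e4
dataset         
c4            95
cifar        118
squad        118
wiki           8
filter rows where lr_x1e4 > 8:
         lr_x1e4
dataset         
c4            95
cifar        118
squad        118
take 2 rows with largest lr_x1e4:
         lr_x1e4
dataset         
cifar        118
squad        118
add column lr_x1e4_x4 = t['lr_x1e4'] * 4:
         lr_x1e4  lr_x1e4_x4
dataset                     
cifar        118         472
squad        118         472
add column prod = t['lr_x1e4'] * t['lr_x1e4_x4']:
         lr_x1e4  lr_x1e4_x4   prod
dataset                            
cifar        118         472  55696
squad        118         472  55696
Hence 111392.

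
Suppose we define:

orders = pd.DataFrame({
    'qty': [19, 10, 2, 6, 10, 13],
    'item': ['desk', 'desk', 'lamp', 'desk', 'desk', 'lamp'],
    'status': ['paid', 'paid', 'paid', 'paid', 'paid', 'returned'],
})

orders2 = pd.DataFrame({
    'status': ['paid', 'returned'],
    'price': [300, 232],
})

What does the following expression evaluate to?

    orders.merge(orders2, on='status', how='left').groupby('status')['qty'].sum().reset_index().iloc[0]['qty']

47

merge on 'status' (how='left') → 6 rows:
   qty  item    status  price
0   19  desk      paid    300
1   10  desk      paid    300
2    2  lamp      paid    300
3    6  desk      paid    300
4   10  desk      paid    300
5   13  lamp  returned    232
group by status, sum of qty:
status
paid        47
returned    13
Name: qty, dtype: int64
reset_index():
     status  qty
0      paid   47
1  returned   13
The value at position 0, column 'qty' is 47.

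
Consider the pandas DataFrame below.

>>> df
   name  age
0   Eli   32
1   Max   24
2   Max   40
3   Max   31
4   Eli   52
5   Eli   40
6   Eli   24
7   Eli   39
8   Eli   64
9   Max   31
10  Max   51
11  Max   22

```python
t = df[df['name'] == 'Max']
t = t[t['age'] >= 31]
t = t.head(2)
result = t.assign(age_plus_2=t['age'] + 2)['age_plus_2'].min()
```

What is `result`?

filter rows where name == 'Max':
   name  age
1   Max   24
2   Max   40
3   Max   31
9   Max   31
10  Max   51
11  Max   22
filter rows where age >= 31:
   name  age
2   Max   40
3   Max   31
9   Max   31
10  Max   51
take first 2 rows:
  name  age
2  Max   40
3  Max   31
add column age_plus_2 = t['age'] + 2:
  name  age  age_plus_2
2  Max   40          42
3  Max   31          33
The min of column 'age_plus_2' is 33.

33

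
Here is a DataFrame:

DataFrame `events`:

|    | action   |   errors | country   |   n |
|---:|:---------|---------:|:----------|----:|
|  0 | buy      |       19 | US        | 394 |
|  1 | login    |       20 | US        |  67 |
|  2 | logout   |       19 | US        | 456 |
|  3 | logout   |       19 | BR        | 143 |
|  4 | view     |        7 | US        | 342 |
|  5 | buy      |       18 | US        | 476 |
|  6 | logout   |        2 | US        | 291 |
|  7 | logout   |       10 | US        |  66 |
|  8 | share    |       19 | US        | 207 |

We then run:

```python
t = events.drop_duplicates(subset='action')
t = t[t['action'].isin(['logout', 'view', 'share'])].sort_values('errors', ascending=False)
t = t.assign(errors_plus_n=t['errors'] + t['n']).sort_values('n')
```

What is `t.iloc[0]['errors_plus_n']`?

drop duplicate action (keep=first):
   action  errors country    n
0     buy      19      US  394
1   login      20      US   67
2  logout      19      US  456
4    view       7      US  342
8   share      19      US  207
filter rows where action in ['logout', 'view', 'share']:
   action  errors country    n
2  logout      19      US  456
4    view       7      US  342
8   share      19      US  207
sort by errors descending:
   action  errors country    n
2  logout      19      US  456
8   share      19      US  207
4    view       7      US  342
add column errors_plus_n = t['errors'] + t['n']:
   action  errors country    n  errors_plus_n
2  logout      19      US  456            475
8   share      19      US  207            226
4    view       7      US  342            349
sort by n:
   action  errors country    n  errors_plus_n
8   share      19      US  207            226
4    view       7      US  342            349
2  logout      19      US  456            475
Finally, value at position 0, column 'errors_plus_n' = 226.

226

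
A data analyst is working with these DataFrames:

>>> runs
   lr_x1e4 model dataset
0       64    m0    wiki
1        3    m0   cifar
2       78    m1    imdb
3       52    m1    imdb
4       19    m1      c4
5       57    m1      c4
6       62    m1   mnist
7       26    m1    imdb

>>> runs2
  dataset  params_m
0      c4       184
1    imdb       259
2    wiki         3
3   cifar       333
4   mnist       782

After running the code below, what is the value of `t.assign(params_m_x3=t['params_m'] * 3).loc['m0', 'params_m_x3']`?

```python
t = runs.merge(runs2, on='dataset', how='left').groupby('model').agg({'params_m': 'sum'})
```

merge on 'dataset' (how='left') → 8 rows:
   lr_x1e4 model dataset  params_m
0       64    m0    wiki         3
1        3    m0   cifar       333
2       78    m1    imdb       259
3       52    m1    imdb       259
4       19    m1      c4       184
5       57    m1      c4       184
6       62    m1   mnist       782
7       26    m1    imdb       259
group by model, sum of params_m:
       params_m
model          
m0          336
m1         1927
add column params_m_x3 = t['params_m'] * 3:
       params_m  params_m_x3
model                       
m0          336         1008
m1         1927         5781
Reading off the value at row 'm0', column 'params_m_x3', we get 1008.

1008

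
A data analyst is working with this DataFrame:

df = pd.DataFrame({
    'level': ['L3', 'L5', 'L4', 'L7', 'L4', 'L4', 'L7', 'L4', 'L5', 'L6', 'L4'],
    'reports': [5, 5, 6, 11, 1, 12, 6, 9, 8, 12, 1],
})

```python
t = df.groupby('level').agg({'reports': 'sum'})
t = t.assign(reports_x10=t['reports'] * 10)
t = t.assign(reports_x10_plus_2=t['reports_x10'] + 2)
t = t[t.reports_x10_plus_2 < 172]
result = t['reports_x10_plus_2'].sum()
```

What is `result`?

group by level, sum of reports:
       reports
level         
L3           5
L4          29
L5          13
L6          12
L7          17
add column reports_x10 = t['reports'] * 10:
       reports  reports_x10
level                      
L3           5           50
L4          29          290
L5          13          130
L6          12          120
L7          17          170
add column reports_x10_plus_2 = t['reports_x10'] + 2:
       reports  reports_x10  reports_x10_plus_2
level                                          
L3           5           50                  52
L4          29          290                 292
L5          13          130                 132
L6          12          120                 122
L7          17          170                 172
filter rows where reports_x10_plus_2 < 172:
       reports  reports_x10  reports_x10_plus_2
level                                          
L3           5           50                  52
L5          13          130                 132
L6          12          120                 122
Hence 306.

306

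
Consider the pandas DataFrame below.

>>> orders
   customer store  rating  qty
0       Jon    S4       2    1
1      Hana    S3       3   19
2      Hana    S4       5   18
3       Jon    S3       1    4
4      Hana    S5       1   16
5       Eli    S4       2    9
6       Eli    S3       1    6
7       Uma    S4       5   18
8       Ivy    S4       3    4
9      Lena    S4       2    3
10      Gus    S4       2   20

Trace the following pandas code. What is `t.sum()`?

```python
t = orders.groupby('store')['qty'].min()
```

group by store, min of qty:
store
S3     4
S4     1
S5    16
Name: qty, dtype: int64
Reading off the sum of the resulting series, we get 21.

21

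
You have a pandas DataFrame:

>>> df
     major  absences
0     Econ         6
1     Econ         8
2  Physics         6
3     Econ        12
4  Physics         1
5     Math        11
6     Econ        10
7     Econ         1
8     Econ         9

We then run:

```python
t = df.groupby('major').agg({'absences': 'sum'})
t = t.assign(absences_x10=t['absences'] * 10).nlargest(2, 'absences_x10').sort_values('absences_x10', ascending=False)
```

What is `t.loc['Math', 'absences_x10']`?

110

group by major, sum of absences:
         absences
major            
Econ           46
Math           11
Physics         7
add column absences_x10 = t['absences'] * 10:
         absences  absences_x10
major                          
Econ           46           460
Math           11           110
Physics         7            70
take 2 rows with largest absences_x10:
       absences  absences_x10
major                        
Econ         46           460
Math         11           110
sort by absences_x10 descending:
       absences  absences_x10
major                        
Econ         46           460
Math         11           110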